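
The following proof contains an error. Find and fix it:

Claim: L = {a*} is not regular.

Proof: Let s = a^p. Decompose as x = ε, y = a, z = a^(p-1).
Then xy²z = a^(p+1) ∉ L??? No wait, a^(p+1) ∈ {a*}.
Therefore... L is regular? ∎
Error: The proof attempts to show a*  is not regular, but a* IS regular!

Correction: a* is a regular language (recognized by a simple DFA with one accepting state and self-loop on 'a'). The pumping lemma can only prove non-regularity, not regularity. For regular languages, pumping always works.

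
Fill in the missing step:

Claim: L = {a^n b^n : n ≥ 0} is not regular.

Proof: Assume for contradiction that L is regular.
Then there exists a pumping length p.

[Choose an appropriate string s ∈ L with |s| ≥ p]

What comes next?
s = a^p b^p

This string is in L (has equal a's and b's) and has length 2p ≥ p.
Any decomposition xyz with |xy| ≤ p means y consists only of a's,
so pumping will unbalance the counts.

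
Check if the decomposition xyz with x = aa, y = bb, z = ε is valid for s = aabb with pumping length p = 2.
Violated: |xy| ≤ p

The decomposition x = aa, y = bb, z = ε for s = aabb with p = 2
violates the constraint: |xy| ≤ p

|xy| = |aabb| = 4 > 2 = p. The decomposition puts too many characters in xy.

Pumping lemma constraints:
1. xyz = s (decomposition is valid)
2. |xy| ≤ p
3. |y| > 0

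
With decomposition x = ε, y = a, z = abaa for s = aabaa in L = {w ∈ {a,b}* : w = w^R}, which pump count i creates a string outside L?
i = 0

xy⁰z = ε · ε · abaa = abaa; abaa reversed is aaba ≠ abaa, so it is not a palindrome and is not in L.
(Other choices also work, e.g. i = 2, 3; only i = 1 is guaranteed to stay in L since xy¹z = s.)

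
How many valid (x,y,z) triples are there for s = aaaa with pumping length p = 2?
3

For s = 'aaaa' with pumping length p = 2:

Constraints: |xy| ≤ 2, |y| > 0

Valid decompositions (|xy| ≤ p, |y| ≥ 1):
  • x='', y='a', z='aaa'
  • x='a', y='a', z='aa'
  • x='', y='aa', z='aa'

Total count: 3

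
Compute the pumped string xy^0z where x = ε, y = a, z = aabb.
aabb

Given x = '', y = 'a', z = 'aabb' and i = 0:

xy^0z = x + y·y·...·y (0 times) + z
       = '' + 'a'^0 + 'aabb'
       = '' + '' + 'aabb'
       = 'aabb'

The pumped string is 'aabb' with length 4.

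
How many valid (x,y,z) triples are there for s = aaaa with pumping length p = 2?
3

For s = 'aaaa' with pumping length p = 2:

Constraints: |xy| ≤ 2, |y| > 0

Valid decompositions (|xy| ≤ p, |y| ≥ 1):
  • x='', y='a', z='aaa'
  • x='a', y='a', z='aa'
  • x='', y='aa', z='aa'

Total count: 3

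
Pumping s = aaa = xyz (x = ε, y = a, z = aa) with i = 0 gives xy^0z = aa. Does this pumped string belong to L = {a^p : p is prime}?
Yes

xy⁰z = ε · ε · aa = aa.
aa has length 2, which is prime, so it is in L.
(A single pumped string landing in L is not a contradiction by itself; a non-regularity proof needs some i for which xy^i z ∉ L, for every admissible decomposition.)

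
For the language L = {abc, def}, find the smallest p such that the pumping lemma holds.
p = 4

For a finite language L, the pumping lemma holds vacuously if p > max|s| for s ∈ L.

The longest string in L = {abc, def} has length 3.
If p = 4, then no string s ∈ L has |s| ≥ p, so the condition is vacuously true.

The minimum pumping length is p = 4.

Why no smaller p works: for any p ≤ 3, the longest string s ∈ L has |s| = 3 ≥ p, so it would
have to be pumpable; but pumping up (i = 2, 3, ...) produces ever longer strings, which cannot all lie in the
finite language L. So the pumping property fails for every p ≤ 3.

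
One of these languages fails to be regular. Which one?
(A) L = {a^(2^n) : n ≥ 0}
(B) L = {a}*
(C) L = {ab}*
(A) {a^(2^n) : n ≥ 0}

(A) L = {a^(2^n) : n ≥ 0} is NOT regular.

The pumping lemma can be used to prove this:
After pumping, length is no longer a power of 2

The other languages are regular because they can be recognized by finite automata.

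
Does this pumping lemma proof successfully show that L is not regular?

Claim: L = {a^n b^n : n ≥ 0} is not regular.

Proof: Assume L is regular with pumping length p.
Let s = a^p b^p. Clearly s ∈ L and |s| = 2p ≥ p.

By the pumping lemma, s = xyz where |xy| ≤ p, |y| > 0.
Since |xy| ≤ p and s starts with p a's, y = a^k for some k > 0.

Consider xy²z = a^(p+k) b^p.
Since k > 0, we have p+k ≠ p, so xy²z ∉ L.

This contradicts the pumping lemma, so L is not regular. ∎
The proof is correct.

This proof is valid because:
1. The string s = a^p b^p is correctly in L
2. The decomposition analysis is correct: y must consist only of a's
3. The contradiction is valid: pumping increases a's but not b's
4. The conclusion follows logically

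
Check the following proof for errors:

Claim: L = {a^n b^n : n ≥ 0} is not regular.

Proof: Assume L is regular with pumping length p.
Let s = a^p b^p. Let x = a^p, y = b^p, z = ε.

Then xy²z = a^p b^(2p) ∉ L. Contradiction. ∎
The proof is INCORRECT.

Error: The decomposition violates |xy| ≤ p.
With x = a^p and y = b^p, we have |xy| = 2p > p.
The pumping lemma requires |xy| ≤ p, so y must be within the first p characters.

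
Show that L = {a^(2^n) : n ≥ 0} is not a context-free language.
Assume for contradiction that L is context-free, and let p ≥ 1 be the pumping length given by the pumping lemma for CFLs.
Choose s = a^(2^p). Then s ∈ L and |s| = 2^p ≥ p.
By the CFL pumping lemma, s = uvxyz for some u, v, x, y, z with |vxy| ≤ p, |vy| ≥ 1, and uv^i xy^i z ∈ L for every i ≥ 0.
All symbols are a's, so only lengths matter: let k = |vy|, with 1 ≤ k ≤ |vxy| ≤ p < 2^p.

Take i = 2: |uv²xy²z| = 2^p + k, and 2^p < 2^p + k < 2^p + 2^p = 2^(p+1).
So the length lies strictly between consecutive powers of two and is not a power of 2; uv²xy²z ∉ L.

This contradicts the CFL pumping lemma, which requires uv^i xy^i z ∈ L for all i ≥ 0.
Hence L = {a^(2^n) : n ≥ 0} is not context-free. ∎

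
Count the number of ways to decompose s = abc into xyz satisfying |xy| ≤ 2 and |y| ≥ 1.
3

For s = 'abc' with pumping length p = 2:

Constraints: |xy| ≤ 2, |y| > 0

Valid decompositions (|xy| ≤ p, |y| ≥ 1):
  • x='', y='a', z='bc'
  • x='a', y='b', z='c'
  • x='', y='ab', z='c'

Total count: 3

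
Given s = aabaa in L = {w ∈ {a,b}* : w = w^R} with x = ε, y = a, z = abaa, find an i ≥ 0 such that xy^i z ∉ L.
i = 2

xy²z = ε · aa · abaa = aaabaa; aaabaa reversed is aabaaa ≠ aaabaa, so it is not a palindrome and is not in L.
(Other choices also work, e.g. i = 0, 3; only i = 1 is guaranteed to stay in L since xy¹z = s.)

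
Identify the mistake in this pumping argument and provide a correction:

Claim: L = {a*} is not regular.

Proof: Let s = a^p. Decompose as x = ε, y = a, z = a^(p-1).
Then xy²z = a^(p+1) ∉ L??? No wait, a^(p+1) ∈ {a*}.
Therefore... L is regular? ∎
Error: The proof attempts to show a*  is not regular, but a* IS regular!

Correction: a* is a regular language (recognized by a simple DFA with one accepting state and self-loop on 'a'). The pumping lemma can only prove non-regularity, not regularity. For regular languages, pumping always works.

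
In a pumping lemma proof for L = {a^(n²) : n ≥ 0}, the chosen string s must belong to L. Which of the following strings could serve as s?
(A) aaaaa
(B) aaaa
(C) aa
(B) aaaa

The pumping lemma is applied to a string s that lies in L, so first check membership of each option:
- (A) aaaaa has length 5, strictly between 2² = 4 and 3² = 9, so it is not in L ✗
- (B) aaaa has length 4 = 2², a perfect square, so it is in L ✓
- (C) aa has length 2, strictly between 1² = 1 and 2² = 4, so it is not in L ✗

Only (B) aaaa is in L, so it is the only candidate that could play the role of s.
(In a complete proof one picks s in terms of the pumping length p so that |s| ≥ p is guaranteed; a fixed string like aaaa illustrates the shape of such an s.)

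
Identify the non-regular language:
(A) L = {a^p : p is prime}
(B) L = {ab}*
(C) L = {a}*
(A) {a^p : p is prime}

(A) L = {a^p : p is prime} is NOT regular.

The pumping lemma can be used to prove this:
After pumping, the length becomes composite

The other languages are regular because they can be recognized by finite automata.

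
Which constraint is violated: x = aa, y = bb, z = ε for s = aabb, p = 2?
Violated: |xy| ≤ p

The decomposition x = aa, y = bb, z = ε for s = aabb with p = 2
violates the constraint: |xy| ≤ p

|xy| = |aabb| = 4 > 2 = p. The decomposition puts too many characters in xy.

Pumping lemma constraints:
1. xyz = s (decomposition is valid)
2. |xy| ≤ p
3. |y| > 0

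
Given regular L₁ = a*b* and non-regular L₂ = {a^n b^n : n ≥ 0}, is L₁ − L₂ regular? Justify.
No — L₁ − L₂ is not regular.

a*b* − {a^n b^n} = {a^n b^m : n ≠ m}. If this were regular, then its complement intersected with a*b*, namely {a^n b^n : n ≥ 0}, would be regular too (closure under complement and intersection) — contradiction. So L₁ − L₂ is not regular.

Note that the bare facts "L₁ regular, L₂ non-regular" do not settle the question by themselves: the closure of regular languages under ∪, ∩, complement and difference applies only when BOTH operands are regular. With a non-regular operand the result can come out regular or non-regular depending on the specific languages, so one has to work out L₁ − L₂ for this particular pair, as above.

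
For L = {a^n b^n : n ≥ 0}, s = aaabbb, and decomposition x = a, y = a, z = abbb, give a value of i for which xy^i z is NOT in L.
i = 2

xy²z = a · aa · abbb = aaaabbb; aaaabbb has 4 a's and 3 b's; 4 ≠ 3, so it is not in L.
(Other choices also work, e.g. i = 0, 3; only i = 1 is guaranteed to stay in L since xy¹z = s.)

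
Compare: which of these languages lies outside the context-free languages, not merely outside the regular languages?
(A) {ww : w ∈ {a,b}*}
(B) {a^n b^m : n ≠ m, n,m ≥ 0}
(A) {ww : w ∈ {a,b}*}

(A) {ww : w ∈ {a,b}*} requires the CFL pumping lemma.

- {a^n b^m : n ≠ m, n,m ≥ 0} is context-free (but not regular)
  • Can be shown non-regular with the regular pumping lemma
  • After pumping a's, we can make n = m

- {ww : w ∈ {a,b}*} is NOT context-free
  • Requires the CFL pumping lemma to prove
  • Even a PDA cannot compare two arbitrary halves symbol by symbol; CFL pumping on a^p b^p a^p b^p fails

The CFL pumping lemma is "stronger" in that it can prove non-membership
in the larger class of context-free languages.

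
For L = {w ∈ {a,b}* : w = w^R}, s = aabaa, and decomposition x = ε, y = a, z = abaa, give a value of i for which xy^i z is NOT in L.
i = 0

xy⁰z = ε · ε · abaa = abaa; abaa reversed is aaba ≠ abaa, so it is not a palindrome and is not in L.
(Other choices also work, e.g. i = 2, 3; only i = 1 is guaranteed to stay in L since xy¹z = s.)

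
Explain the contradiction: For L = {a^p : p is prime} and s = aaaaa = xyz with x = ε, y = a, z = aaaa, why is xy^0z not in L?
xy⁰z = aaaa ∉ L

Pumping with i = 0 replaces y = a by y⁰ = ε:
- Original: s = xyz = aaaaa; aaaaa has length 5, which is prime, so it is in L
- Pumped: xy⁰z = ε · ε · aaaa = aaaa
- aaaa has length 4 = 2 × 2, which is not prime, so it is not in L

The pumping lemma would require xy⁰z ∈ L, so this decomposition yields a contradiction.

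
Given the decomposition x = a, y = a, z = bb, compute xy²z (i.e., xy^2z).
aaabb

Given x = 'a', y = 'a', z = 'bb' and i = 2:

xy^2z = x + y·y·...·y (2 times) + z
       = 'a' + 'a'^2 + 'bb'
       = 'a' + 'aa' + 'bb'
       = 'aaabb'

The pumped string is 'aaabb' with length 5.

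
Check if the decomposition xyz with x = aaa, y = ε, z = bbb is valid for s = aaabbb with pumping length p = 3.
Violated: |y| > 0

The decomposition x = aaa, y = ε, z = bbb for s = aaabbb with p = 3
violates the constraint: |y| > 0

|y| = 0, but the pumping lemma requires |y| > 0 (y must be non-empty).

Pumping lemma constraints:
1. xyz = s (decomposition is valid)
2. |xy| ≤ p
3. |y| > 0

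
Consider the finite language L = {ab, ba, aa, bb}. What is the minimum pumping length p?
p = 3

For a finite language L, the pumping lemma holds vacuously if p > max|s| for s ∈ L.

The longest string in L = {ab, ba, aa, bb} has length 2.
If p = 3, then no string s ∈ L has |s| ≥ p, so the condition is vacuously true.

The minimum pumping length is p = 3.

Why no smaller p works: for any p ≤ 2, the longest string s ∈ L has |s| = 2 ≥ p, so it would
have to be pumpable; but pumping up (i = 2, 3, ...) produces ever longer strings, which cannot all lie in the
finite language L. So the pumping property fails for every p ≤ 2.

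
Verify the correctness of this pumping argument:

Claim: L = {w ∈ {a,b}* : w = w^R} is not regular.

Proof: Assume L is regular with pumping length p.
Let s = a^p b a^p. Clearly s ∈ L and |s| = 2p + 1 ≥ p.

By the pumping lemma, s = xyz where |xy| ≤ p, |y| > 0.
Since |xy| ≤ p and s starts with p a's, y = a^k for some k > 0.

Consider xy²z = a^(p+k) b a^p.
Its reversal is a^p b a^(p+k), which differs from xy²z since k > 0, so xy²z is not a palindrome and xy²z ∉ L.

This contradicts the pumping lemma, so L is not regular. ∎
The proof is correct.

This proof is valid because:
1. s = a^p b a^p is in L and is chosen in terms of p, so |s| ≥ p holds for every p
2. The decomposition analysis is correct: |xy| ≤ p forces y to lie inside the leading a's
3. The contradiction is valid: a^(p+k) b a^p has more a's before the b than after it, so it is not a palindrome
4. The conclusion follows logically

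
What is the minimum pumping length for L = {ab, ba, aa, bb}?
p = 3

For a finite language L, the pumping lemma holds vacuously if p > max|s| for s ∈ L.

The longest string in L = {ab, ba, aa, bb} has length 2.
If p = 3, then no string s ∈ L has |s| ≥ p, so the condition is vacuously true.

The minimum pumping length is p = 3.

Why no smaller p works: for any p ≤ 2, the longest string s ∈ L has |s| = 2 ≥ p, so it would
have to be pumpable; but pumping up (i = 2, 3, ...) produces ever longer strings, which cannot all lie in the
finite language L. So the pumping property fails for every p ≤ 2.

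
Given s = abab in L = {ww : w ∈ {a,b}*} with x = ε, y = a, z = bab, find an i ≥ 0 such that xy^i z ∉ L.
i = 3

xy³z = ε · aaa · bab = aaabab; aaabab has length 6; its halves are aaa and bab, which differ, so it is not in L.
(Other choices also work, e.g. i = 0, 2; only i = 1 is guaranteed to stay in L since xy¹z = s.)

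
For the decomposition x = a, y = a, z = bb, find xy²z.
aaabb

Given x = 'a', y = 'a', z = 'bb' and i = 2:

xy^2z = x + y·y·...·y (2 times) + z
       = 'a' + 'a'^2 + 'bb'
       = 'a' + 'aa' + 'bb'
       = 'aaabb'

The pumped string is 'aaabb' with length 5.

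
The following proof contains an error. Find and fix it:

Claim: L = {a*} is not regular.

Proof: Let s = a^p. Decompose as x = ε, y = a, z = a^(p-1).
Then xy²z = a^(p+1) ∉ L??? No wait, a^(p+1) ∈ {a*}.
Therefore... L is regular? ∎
Error: The proof attempts to show a*  is not regular, but a* IS regular!

Correction: a* is a regular language (recognized by a simple DFA with one accepting state and self-loop on 'a'). The pumping lemma can only prove non-regularity, not regularity. For regular languages, pumping always works.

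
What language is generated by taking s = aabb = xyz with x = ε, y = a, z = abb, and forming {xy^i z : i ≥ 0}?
{xy^i z : i ≥ 0} = {a^(i+1) b^2 : i ≥ 0} = {abb, aabb, aaabb, ...}

With x = ε, y = a, z = abb: Starting with aabb and pumping the first 'a' (z = abb keeps the second 'a'), we get strings with i+1 a's followed by 2 b's for i = 0, 1, 2, ...; note bb is not produced because z always contributes one a.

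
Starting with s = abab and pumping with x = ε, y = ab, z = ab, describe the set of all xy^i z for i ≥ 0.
{xy^i z : i ≥ 0} = {(ab)^(i+1) : i ≥ 0} = {ab, abab, ababab, ...}

With x = ε, y = ab, z = ab: Pumping 'ab' gives strings of alternating a's and b's.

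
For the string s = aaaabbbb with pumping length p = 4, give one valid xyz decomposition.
x = 'a', y = 'aaa', z = 'bbbb'

For s = aaaabbbb and p = 4, one valid decomposition is:
- x = 'a' (length 1)
- y = 'aaa' (length 3)
- z = 'bbbb' (length 4)

Verification:
- xyz = 'a' + 'aaa' + 'bbbb' = aaaabbbb ✓
- |xy| = 4 ≤ 4 ✓
- |y| = 3 > 0 ✓

All pumping lemma constraints are satisfied.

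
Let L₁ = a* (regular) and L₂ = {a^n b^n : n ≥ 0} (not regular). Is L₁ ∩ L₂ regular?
Yes — L₁ ∩ L₂ is regular.

A string of a* contains no b's, and the only string of {a^n b^n} with no b's is ε (n = 0). So L₁ ∩ L₂ = {ε}, a finite language, which is regular.

Note that the bare facts "L₁ regular, L₂ non-regular" do not settle the question by themselves: the closure of regular languages under ∪, ∩, complement and difference applies only when BOTH operands are regular. With a non-regular operand the result can come out regular or non-regular depending on the specific languages, so one has to work out L₁ ∩ L₂ for this particular pair, as above.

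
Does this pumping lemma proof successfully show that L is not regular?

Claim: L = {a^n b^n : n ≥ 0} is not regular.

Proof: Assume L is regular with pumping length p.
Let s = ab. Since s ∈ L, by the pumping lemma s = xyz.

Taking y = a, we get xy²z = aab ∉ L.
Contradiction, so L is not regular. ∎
The proof is INCORRECT.

Error: The string s = ab may be shorter than p.
The pumping lemma only applies to strings with |s| ≥ p, and p is not under our control.
We must choose s in terms of p, e.g. s = a^p b^p, to ensure |s| ≥ p.
(The proof also fixes one particular y; a valid argument must handle every decomposition with |xy| ≤ p and |y| ≥ 1 — for s = a^p b^p this forces y = a^k, and then xy²z = a^(p+k) b^p ∉ L.)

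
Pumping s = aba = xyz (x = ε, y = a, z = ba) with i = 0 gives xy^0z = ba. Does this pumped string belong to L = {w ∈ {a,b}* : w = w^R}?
No

xy⁰z = ε · ε · ba = ba.
ba reversed is ab ≠ ba, so it is not a palindrome and is not in L.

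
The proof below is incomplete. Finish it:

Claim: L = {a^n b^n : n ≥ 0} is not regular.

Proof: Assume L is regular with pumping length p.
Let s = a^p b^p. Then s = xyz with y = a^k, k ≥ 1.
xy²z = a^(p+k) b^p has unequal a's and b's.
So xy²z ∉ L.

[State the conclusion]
This contradicts the pumping lemma for regular languages,
which guarantees xy^i z ∈ L for all i ≥ 0.

Since our assumption that L is regular leads to a contradiction,
we conclude that L = {a^n b^n : n ≥ 0} is NOT regular. ∎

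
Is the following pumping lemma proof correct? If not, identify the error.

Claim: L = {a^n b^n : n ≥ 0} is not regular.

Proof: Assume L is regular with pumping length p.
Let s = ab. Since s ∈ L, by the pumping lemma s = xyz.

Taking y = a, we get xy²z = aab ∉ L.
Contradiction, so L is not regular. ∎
The proof is INCORRECT.

Error: The string s = ab may be shorter than p.
The pumping lemma only applies to strings with |s| ≥ p, and p is not under our control.
We must choose s in terms of p, e.g. s = a^p b^p, to ensure |s| ≥ p.
(The proof also fixes one particular y; a valid argument must handle every decomposition with |xy| ≤ p and |y| ≥ 1 — for s = a^p b^p this forces y = a^k, and then xy²z = a^(p+k) b^p ∉ L.)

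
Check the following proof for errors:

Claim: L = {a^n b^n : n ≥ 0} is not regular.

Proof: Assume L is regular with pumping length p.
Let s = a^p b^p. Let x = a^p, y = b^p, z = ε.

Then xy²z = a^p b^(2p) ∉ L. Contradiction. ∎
The proof is INCORRECT.

Error: The decomposition violates |xy| ≤ p.
With x = a^p and y = b^p, we have |xy| = 2p > p.
The pumping lemma requires |xy| ≤ p, so y must be within the first p characters.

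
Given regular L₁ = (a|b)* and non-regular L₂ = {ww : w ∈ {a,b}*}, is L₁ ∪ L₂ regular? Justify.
Yes — L₁ ∪ L₂ is regular.

{ww} ⊆ (a|b)*, so L₁ ∪ L₂ = (a|b)*, which is regular.

Note that the bare facts "L₁ regular, L₂ non-regular" do not settle the question by themselves: the closure of regular languages under ∪, ∩, complement and difference applies only when BOTH operands are regular. With a non-regular operand the result can come out regular or non-regular depending on the specific languages, so one has to work out L₁ ∪ L₂ for this particular pair, as above.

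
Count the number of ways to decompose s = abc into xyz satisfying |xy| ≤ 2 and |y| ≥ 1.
3

For s = 'abc' with pumping length p = 2:

Constraints: |xy| ≤ 2, |y| > 0

Valid decompositions (|xy| ≤ p, |y| ≥ 1):
  • x='', y='a', z='bc'
  • x='a', y='b', z='c'
  • x='', y='ab', z='c'

Total count: 3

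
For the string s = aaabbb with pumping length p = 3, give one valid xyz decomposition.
x = '', y = 'aaa', z = 'bbb'

For s = aaabbb and p = 3, one valid decomposition is:
- x = '' (length 0)
- y = 'aaa' (length 3)
- z = 'bbb' (length 3)

Verification:
- xyz = '' + 'aaa' + 'bbb' = aaabbb ✓
- |xy| = 3 ≤ 3 ✓
- |y| = 3 > 0 ✓

All pumping lemma constraints are satisfied.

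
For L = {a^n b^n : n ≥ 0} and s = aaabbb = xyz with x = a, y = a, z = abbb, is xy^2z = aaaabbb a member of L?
No

xy²z = a · aa · abbb = aaaabbb.
aaaabbb has 4 a's and 3 b's; 4 ≠ 3, so it is not in L.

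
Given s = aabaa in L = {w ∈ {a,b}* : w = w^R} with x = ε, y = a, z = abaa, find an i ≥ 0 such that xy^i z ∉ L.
i = 0

xy⁰z = ε · ε · abaa = abaa; abaa reversed is aaba ≠ abaa, so it is not a palindrome and is not in L.
(Other choices also work, e.g. i = 2, 3; only i = 1 is guaranteed to stay in L since xy¹z = s.)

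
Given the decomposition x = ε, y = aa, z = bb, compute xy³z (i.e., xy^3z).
aaaaaabb

Given x = '', y = 'aa', z = 'bb' and i = 3:

xy^3z = x + y·y·...·y (3 times) + z
       = '' + 'aa'^3 + 'bb'
       = '' + 'aaaaaa' + 'bb'
       = 'aaaaaabb'

The pumped string is 'aaaaaabb' with length 8.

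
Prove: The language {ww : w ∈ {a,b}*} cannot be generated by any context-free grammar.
Assume for contradiction that L is context-free, and let p ≥ 1 be the pumping length given by the pumping lemma for CFLs.
Choose s = a^p b^p a^p b^p. Then s ∈ L (take w = a^p b^p) and |s| = 4p ≥ p.
By the CFL pumping lemma, s = uvxyz for some u, v, x, y, z with |vxy| ≤ p, |vy| ≥ 1, and uv^i xy^i z ∈ L for every i ≥ 0.

Write s as four blocks A₁ B₁ A₂ B₂ with A₁ = A₂ = a^p and B₁ = B₂ = b^p. Since |vxy| ≤ p, the window vxy lies inside at most two adjacent blocks. Take i = 0 and let t = uxz, so |t| = 4p − |vy| with 1 ≤ |vy| ≤ p. If |t| is odd, t ∉ L immediately, so assume |vy| is even (hence |vy| ≥ 2) and |t|/2 = 2p − |vy|/2, which satisfies p ≤ |t|/2 ≤ 2p − 1.

Case 1 (vxy inside A₁B₁): t = a^(p−j) b^(p−l) a^p b^p with j + l = |vy|. The second half of t has length < 2p, so it is a suffix of the trailing a^p b^p and ends in b; the first half is a^(p−j) b^(p−l) a^((j+l)/2), which ends in a because (j+l)/2 ≥ 1. The halves differ, so t ∉ L.

Case 2 (vxy inside B₁A₂, straddling the middle): t = a^p b^(p−j) a^(p−l) b^p with j + l = |vy|. If t = ww, then w is a prefix of t of length ≥ p, so w begins with a^p; and w is a suffix of t of length ≥ p, so w ends with b^p. That forces |w| ≥ 2p, contradicting |w| = |t|/2 ≤ 2p − 1. So t ∉ L.

Case 3 (vxy inside A₂B₂): t = a^p b^p a^(p−j) b^(p−l) with j + l = |vy|. The first half of t is a prefix of a^p b^p, so it begins with a; the second half is b^((j+l)/2) a^(p−j) b^(p−l), which begins with b. The halves differ, so t ∉ L.

In every case uv⁰xy⁰z = uxz ∉ L.

This contradicts the CFL pumping lemma, which requires uv^i xy^i z ∈ L for all i ≥ 0.
Hence L = {ww : w ∈ {a,b}*} is not context-free. ∎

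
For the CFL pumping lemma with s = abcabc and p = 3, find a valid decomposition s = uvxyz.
u='ab', v='c', x='a', y='b', z='c'

For s = abcabc with pumping length p = 3:

One valid decomposition:
- u = 'ab'
- v = 'c'
- x = 'a'
- y = 'b'
- z = 'c'

Verification:
- uvxyz = 'ab' + 'c' + 'a' + 'b' + 'c' = abcabc ✓
- |vxy| = |'cab'| = 3 ≤ 3 ✓
- |vy| = |'cb'| = 2 > 0 ✓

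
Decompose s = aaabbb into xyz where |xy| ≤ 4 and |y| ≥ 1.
x = '', y = 'aa', z = 'abbb'

For s = aaabbb and p = 4, one valid decomposition is:
- x = '' (length 0)
- y = 'aa' (length 2)
- z = 'abbb' (length 4)

Verification:
- xyz = '' + 'aa' + 'abbb' = aaabbb ✓
- |xy| = 2 ≤ 4 ✓
- |y| = 2 > 0 ✓

All pumping lemma constraints are satisfied.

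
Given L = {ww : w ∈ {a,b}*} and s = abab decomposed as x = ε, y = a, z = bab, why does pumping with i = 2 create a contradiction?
xy²z = aabab ∉ L

Pumping with i = 2 replaces y = a by y² = aa:
- Original: s = xyz = abab; abab splits into halves ab · ab, which are equal, so it is in L (w = ab)
- Pumped: xy²z = ε · aa · bab = aabab
- aabab has odd length 5, so it cannot be written as ww and is not in L

The pumping lemma would require xy²z ∈ L, so this decomposition yields a contradiction.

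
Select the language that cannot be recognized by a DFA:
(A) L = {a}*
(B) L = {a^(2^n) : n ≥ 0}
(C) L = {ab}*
(B) {a^(2^n) : n ≥ 0}

(B) L = {a^(2^n) : n ≥ 0} is NOT regular.

The pumping lemma can be used to prove this:
After pumping, length is no longer a power of 2

The other languages are regular because they can be recognized by finite automata.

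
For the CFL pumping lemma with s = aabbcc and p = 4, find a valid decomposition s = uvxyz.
u='a', v='a', x='bb', y='c', z='c'

For s = aabbcc with pumping length p = 4:

One valid decomposition:
- u = 'a'
- v = 'a'
- x = 'bb'
- y = 'c'
- z = 'c'

Verification:
- uvxyz = 'a' + 'a' + 'bb' + 'c' + 'c' = aabbcc ✓
- |vxy| = |'abbc'| = 4 ≤ 4 ✓
- |vy| = |'ac'| = 2 > 0 ✓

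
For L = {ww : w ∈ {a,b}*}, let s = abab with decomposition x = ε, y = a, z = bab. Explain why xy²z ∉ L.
xy²z = aabab ∉ L

Pumping with i = 2 replaces y = a by y² = aa:
- Original: s = xyz = abab; abab splits into halves ab · ab, which are equal, so it is in L (w = ab)
- Pumped: xy²z = ε · aa · bab = aabab
- aabab has odd length 5, so it cannot be written as ww and is not in L

The pumping lemma would require xy²z ∈ L, so this decomposition yields a contradiction.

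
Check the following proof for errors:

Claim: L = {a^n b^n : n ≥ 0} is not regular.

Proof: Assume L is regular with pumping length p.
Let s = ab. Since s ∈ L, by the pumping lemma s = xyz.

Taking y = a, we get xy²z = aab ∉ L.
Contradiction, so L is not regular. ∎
The proof is INCORRECT.

Error: The string s = ab may be shorter than p.
The pumping lemma only applies to strings with |s| ≥ p, and p is not under our control.
We must choose s in terms of p, e.g. s = a^p b^p, to ensure |s| ≥ p.
(The proof also fixes one particular y; a valid argument must handle every decomposition with |xy| ≤ p and |y| ≥ 1 — for s = a^p b^p this forces y = a^k, and then xy²z = a^(p+k) b^p ∉ L.)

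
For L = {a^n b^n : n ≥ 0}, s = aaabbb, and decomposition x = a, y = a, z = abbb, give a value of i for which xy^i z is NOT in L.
i = 0

xy⁰z = a · ε · abbb = aabbb; aabbb has 2 a's and 3 b's; 2 ≠ 3, so it is not in L.
(Other choices also work, e.g. i = 2, 3; only i = 1 is guaranteed to stay in L since xy¹z = s.)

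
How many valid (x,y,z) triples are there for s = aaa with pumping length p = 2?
3

For s = 'aaa' with pumping length p = 2:

Constraints: |xy| ≤ 2, |y| > 0

Valid decompositions (|xy| ≤ p, |y| ≥ 1):
  • x='', y='a', z='aa'
  • x='a', y='a', z='a'
  • x='', y='aa', z='a'

Total count: 3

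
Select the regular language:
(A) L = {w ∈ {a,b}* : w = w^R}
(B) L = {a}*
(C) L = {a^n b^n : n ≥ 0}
(B) {a}*

(B) L = {a}* is regular.

This can be recognized by a finite automaton (DFA/NFA).
Regular expressions like {a}* define regular languages.

The other choices are not regular:
- {a^n b^n : n ≥ 0}: After pumping, the number of a's and b's become unequal
- {w ∈ {a,b}* : w = w^R}: After pumping, the string is no longer symmetric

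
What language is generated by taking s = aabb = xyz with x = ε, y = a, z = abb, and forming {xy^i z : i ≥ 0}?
{xy^i z : i ≥ 0} = {a^(i+1) b^2 : i ≥ 0} = {abb, aabb, aaabb, ...}

With x = ε, y = a, z = abb: Starting with aabb and pumping the first 'a' (z = abb keeps the second 'a'), we get strings with i+1 a's followed by 2 b's for i = 0, 1, 2, ...; note bb is not produced because z always contributes one a.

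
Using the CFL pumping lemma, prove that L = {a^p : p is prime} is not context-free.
Assume for contradiction that L is context-free, and let p ≥ 1 be the pumping length given by the pumping lemma for CFLs.
Choose a prime q with q ≥ p and let s = a^q. Then s ∈ L and |s| = q ≥ p.
By the CFL pumping lemma, s = uvxyz for some u, v, x, y, z with |vxy| ≤ p, |vy| ≥ 1, and uv^i xy^i z ∈ L for every i ≥ 0.
All symbols are a's, so only lengths matter: let k = |vy|, with 1 ≤ k ≤ p. Then |uv^i xy^i z| = q + (i − 1)k.

Take i = q + 1: the length is q + qk = q(k + 1).
Both factors satisfy q ≥ 2 and k + 1 ≥ 2, so q(k + 1) is composite and uv^(q+1) xy^(q+1) z ∉ L.

This contradicts the CFL pumping lemma, which requires uv^i xy^i z ∈ L for all i ≥ 0.
Hence L = {a^p : p is prime} is not context-free. ∎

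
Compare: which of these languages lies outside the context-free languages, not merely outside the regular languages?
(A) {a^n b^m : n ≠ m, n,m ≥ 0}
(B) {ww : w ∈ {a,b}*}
(B) {ww : w ∈ {a,b}*}

(B) {ww : w ∈ {a,b}*} requires the CFL pumping lemma.

- {a^n b^m : n ≠ m, n,m ≥ 0} is context-free (but not regular)
  • Can be shown non-regular with the regular pumping lemma
  • After pumping a's, we can make n = m

- {ww : w ∈ {a,b}*} is NOT context-free
  • Requires the CFL pumping lemma to prove
  • Cannot verify equality of two arbitrary substrings

The CFL pumping lemma is "stronger" in that it can prove non-membership
in the larger class of context-free languages.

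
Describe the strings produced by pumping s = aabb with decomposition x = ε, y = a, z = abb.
{xy^i z : i ≥ 0} = {a^(i+1) b^2 : i ≥ 0} = {abb, aabb, aaabb, ...}

With x = ε, y = a, z = abb: Starting with aabb and pumping the first 'a' (z = abb keeps the second 'a'), we get strings with i+1 a's followed by 2 b's for i = 0, 1, 2, ...; note bb is not produced because z always contributes one a.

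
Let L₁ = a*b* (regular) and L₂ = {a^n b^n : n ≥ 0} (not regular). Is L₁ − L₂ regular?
No — L₁ − L₂ is not regular.

a*b* − {a^n b^n} = {a^n b^m : n ≠ m}. If this were regular, then its complement intersected with a*b*, namely {a^n b^n : n ≥ 0}, would be regular too (closure under complement and intersection) — contradiction. So L₁ − L₂ is not regular.

Note that the bare facts "L₁ regular, L₂ non-regular" do not settle the question by themselves: the closure of regular languages under ∪, ∩, complement and difference applies only when BOTH operands are regular. With a non-regular operand the result can come out regular or non-regular depending on the specific languages, so one has to work out L₁ − L₂ for this particular pair, as above.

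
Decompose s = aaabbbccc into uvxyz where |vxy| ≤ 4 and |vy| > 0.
u='aa', v='a', x='bb', y='b', z='ccc'

For s = aaabbbccc with pumping length p = 4:

One valid decomposition:
- u = 'aa'
- v = 'a'
- x = 'bb'
- y = 'b'
- z = 'ccc'

Verification:
- uvxyz = 'aa' + 'a' + 'bb' + 'b' + 'ccc' = aaabbbccc ✓
- |vxy| = |'abbb'| = 4 ≤ 4 ✓
- |vy| = |'ab'| = 2 > 0 ✓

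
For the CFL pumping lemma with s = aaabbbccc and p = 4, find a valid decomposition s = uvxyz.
u='aa', v='a', x='bb', y='b', z='ccc'

For s = aaabbbccc with pumping length p = 4:

One valid decomposition:
- u = 'aa'
- v = 'a'
- x = 'bb'
- y = 'b'
- z = 'ccc'

Verification:
- uvxyz = 'aa' + 'a' + 'bb' + 'b' + 'ccc' = aaabbbccc ✓
- |vxy| = |'abbb'| = 4 ≤ 4 ✓
- |vy| = |'ab'| = 2 > 0 ✓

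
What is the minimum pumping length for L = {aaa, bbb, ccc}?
p = 4

For a finite language L, the pumping lemma holds vacuously if p > max|s| for s ∈ L.

The longest string in L = {aaa, bbb, ccc} has length 3.
If p = 4, then no string s ∈ L has |s| ≥ p, so the condition is vacuously true.

The minimum pumping length is p = 4.

Why no smaller p works: for any p ≤ 3, the longest string s ∈ L has |s| = 3 ≥ p, so it would
have to be pumpable; but pumping up (i = 2, 3, ...) produces ever longer strings, which cannot all lie in the
finite language L. So the pumping property fails for every p ≤ 3.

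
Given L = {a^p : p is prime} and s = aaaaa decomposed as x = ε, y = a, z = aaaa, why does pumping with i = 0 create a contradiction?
xy⁰z = aaaa ∉ L

Pumping with i = 0 replaces y = a by y⁰ = ε:
- Original: s = xyz = aaaaa; aaaaa has length 5, which is prime, so it is in L
- Pumped: xy⁰z = ε · ε · aaaa = aaaa
- aaaa has length 4 = 2 × 2, which is not prime, so it is not in L

The pumping lemma would require xy⁰z ∈ L, so this decomposition yields a contradiction.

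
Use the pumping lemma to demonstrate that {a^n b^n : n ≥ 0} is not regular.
Assume for contradiction that L is regular, and let p ≥ 1 be the pumping length given by the pumping lemma.
Choose s = a^p b^p. Then s ∈ L and |s| = 2p ≥ p.
By the pumping lemma, s = xyz for some x, y, z with |xy| ≤ p, |y| ≥ 1, and xy^i z ∈ L for every i ≥ 0.
Since |xy| ≤ p and the first p symbols of s are all a's, we must have y = a^k for some k with 1 ≤ k ≤ p.

Take i = 2: xy²z = a^(p + k) b^p.
This string has p + k a's but p b's, and p + k > p because k ≥ 1. So xy²z ∉ L.

This contradicts the pumping lemma, which requires xy^i z ∈ L for all i ≥ 0.
Hence L = {a^n b^n : n ≥ 0} is not regular. ∎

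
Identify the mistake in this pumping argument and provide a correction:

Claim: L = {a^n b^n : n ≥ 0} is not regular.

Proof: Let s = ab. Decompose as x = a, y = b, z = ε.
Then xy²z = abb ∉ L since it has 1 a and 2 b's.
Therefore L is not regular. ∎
Error: The string s = ab might be shorter than the pumping length p.

Correction: Choose s = a^p b^p to ensure |s| ≥ p. Also, the decomposition is wrong: with |xy| ≤ p, y cannot include b's when s starts with p a's.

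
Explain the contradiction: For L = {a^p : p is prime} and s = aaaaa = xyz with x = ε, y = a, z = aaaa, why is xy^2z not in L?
xy²z = aaaaaa ∉ L

Pumping with i = 2 replaces y = a by y² = aa:
- Original: s = xyz = aaaaa; aaaaa has length 5, which is prime, so it is in L
- Pumped: xy²z = ε · aa · aaaa = aaaaaa
- aaaaaa has length 6 = 2 × 3, which is not prime, so it is not in L

The pumping lemma would require xy²z ∈ L, so this decomposition yields a contradiction.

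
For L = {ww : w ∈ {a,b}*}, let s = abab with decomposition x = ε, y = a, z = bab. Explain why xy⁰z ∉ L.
xy⁰z = bab ∉ L

Pumping with i = 0 replaces y = a by y⁰ = ε:
- Original: s = xyz = abab; abab splits into halves ab · ab, which are equal, so it is in L (w = ab)
- Pumped: xy⁰z = ε · ε · bab = bab
- bab has odd length 3, so it cannot be written as ww and is not in L

The pumping lemma would require xy⁰z ∈ L, so this decomposition yields a contradiction.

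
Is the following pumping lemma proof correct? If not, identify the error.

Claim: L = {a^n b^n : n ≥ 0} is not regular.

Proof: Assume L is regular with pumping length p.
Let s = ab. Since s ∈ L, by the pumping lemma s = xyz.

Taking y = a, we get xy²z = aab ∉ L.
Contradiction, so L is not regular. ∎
The proof is INCORRECT.

Error: The string s = ab may be shorter than p.
The pumping lemma only applies to strings with |s| ≥ p, and p is not under our control.
We must choose s in terms of p, e.g. s = a^p b^p, to ensure |s| ≥ p.
(The proof also fixes one particular y; a valid argument must handle every decomposition with |xy| ≤ p and |y| ≥ 1 — for s = a^p b^p this forces y = a^k, and then xy²z = a^(p+k) b^p ∉ L.)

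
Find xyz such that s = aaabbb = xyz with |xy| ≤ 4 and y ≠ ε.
x = '', y = 'aaab', z = 'bb'

For s = aaabbb and p = 4, one valid decomposition is:
- x = '' (length 0)
- y = 'aaab' (length 4)
- z = 'bb' (length 2)

Verification:
- xyz = '' + 'aaab' + 'bb' = aaabbb ✓
- |xy| = 4 ≤ 4 ✓
- |y| = 4 > 0 ✓

All pumping lemma constraints are satisfied.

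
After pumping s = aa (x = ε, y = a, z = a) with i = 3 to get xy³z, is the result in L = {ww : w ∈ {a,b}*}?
Yes

xy³z = ε · aaa · a = aaaa.
aaaa splits into halves aa · aa, which are equal, so it is in L (w = aa).
(A single pumped string landing in L is not a contradiction by itself; a non-regularity proof needs some i for which xy^i z ∉ L, for every admissible decomposition.)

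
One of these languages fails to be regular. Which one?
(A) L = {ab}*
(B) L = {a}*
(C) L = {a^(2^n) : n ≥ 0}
(C) {a^(2^n) : n ≥ 0}

(C) L = {a^(2^n) : n ≥ 0} is NOT regular.

The pumping lemma can be used to prove this:
After pumping, length is no longer a power of 2

The other languages are regular because they can be recognized by finite automata.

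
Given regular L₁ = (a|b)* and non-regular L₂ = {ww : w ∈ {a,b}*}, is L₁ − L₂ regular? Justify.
No — L₁ − L₂ is not regular.

L₁ − L₂ is the complement of {ww} within {a,b}*. If it were regular, its complement {ww} would be regular as well (regular languages are closed under complement) — contradiction. So L₁ − L₂ is not regular.

Note that the bare facts "L₁ regular, L₂ non-regular" do not settle the question by themselves: the closure of regular languages under ∪, ∩, complement and difference applies only when BOTH operands are regular. With a non-regular operand the result can come out regular or non-regular depending on the specific languages, so one has to work out L₁ − L₂ for this particular pair, as above.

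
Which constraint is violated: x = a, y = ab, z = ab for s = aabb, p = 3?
Violated: xyz = s

The decomposition x = a, y = ab, z = ab for s = aabb with p = 3
violates the constraint: xyz = s

xyz = 'a' + 'ab' + 'ab' = 'aabab' ≠ 'aabb' = s. The decomposition doesn't reconstruct s.

Pumping lemma constraints:
1. xyz = s (decomposition is valid)
2. |xy| ≤ p
3. |y| > 0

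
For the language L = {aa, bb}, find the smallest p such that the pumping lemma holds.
p = 3

For a finite language L, the pumping lemma holds vacuously if p > max|s| for s ∈ L.

The longest string in L = {aa, bb} has length 2.
If p = 3, then no string s ∈ L has |s| ≥ p, so the condition is vacuously true.

The minimum pumping length is p = 3.

Why no smaller p works: for any p ≤ 2, the longest string s ∈ L has |s| = 2 ≥ p, so it would
have to be pumpable; but pumping up (i = 2, 3, ...) produces ever longer strings, which cannot all lie in the
finite language L. So the pumping property fails for every p ≤ 2.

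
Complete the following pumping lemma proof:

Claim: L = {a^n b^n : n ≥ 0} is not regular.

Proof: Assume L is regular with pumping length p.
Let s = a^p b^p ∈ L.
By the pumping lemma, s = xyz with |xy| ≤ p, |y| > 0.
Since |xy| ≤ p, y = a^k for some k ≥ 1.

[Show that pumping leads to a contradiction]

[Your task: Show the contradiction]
Consider xy²z = a^(p+k) b^p.

Since k ≥ 1, we have p + k > p.
So xy²z has more a's than b's: (p+k) a's vs p b's.
This means xy²z ∉ L because a^n b^n requires equal counts.

This contradicts the pumping lemma which states xy²z ∈ L.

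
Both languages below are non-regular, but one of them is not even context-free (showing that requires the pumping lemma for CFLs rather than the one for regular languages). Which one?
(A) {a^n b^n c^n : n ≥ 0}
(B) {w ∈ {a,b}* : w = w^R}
(A) {a^n b^n c^n : n ≥ 0}

(A) {a^n b^n c^n : n ≥ 0} requires the CFL pumping lemma.

- {w ∈ {a,b}* : w = w^R} is context-free (but not regular)
  • Can be shown non-regular with the regular pumping lemma
  • After pumping, the string is no longer symmetric

- {a^n b^n c^n : n ≥ 0} is NOT context-free
  • Requires the CFL pumping lemma to prove
  • Cannot maintain three equal counts simultaneously

The CFL pumping lemma is "stronger" in that it can prove non-membership
in the larger class of context-free languages.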